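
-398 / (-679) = 398 / 679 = 0.59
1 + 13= 14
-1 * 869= -869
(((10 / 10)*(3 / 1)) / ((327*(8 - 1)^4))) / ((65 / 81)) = 81 / 17011085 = 0.00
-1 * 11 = -11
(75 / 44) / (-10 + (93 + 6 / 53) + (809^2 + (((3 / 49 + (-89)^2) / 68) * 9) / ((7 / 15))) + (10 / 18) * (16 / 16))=208604025 / 80381228417248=0.00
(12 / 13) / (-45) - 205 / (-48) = 13261 / 3120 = 4.25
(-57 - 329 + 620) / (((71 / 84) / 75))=1474200 / 71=20763.38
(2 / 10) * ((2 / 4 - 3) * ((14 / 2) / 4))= -7 / 8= -0.88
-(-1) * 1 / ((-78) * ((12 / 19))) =-19 / 936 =-0.02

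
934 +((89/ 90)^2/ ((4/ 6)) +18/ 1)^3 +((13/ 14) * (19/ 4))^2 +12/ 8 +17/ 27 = 64292986848016489/ 7715736000000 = 8332.71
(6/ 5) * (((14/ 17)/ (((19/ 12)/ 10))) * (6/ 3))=4032/ 323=12.48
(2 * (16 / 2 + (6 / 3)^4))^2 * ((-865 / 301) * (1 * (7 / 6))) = -332160 / 43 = -7724.65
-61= -61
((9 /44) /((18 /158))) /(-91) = -79 /4004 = -0.02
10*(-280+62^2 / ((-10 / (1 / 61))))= -2863.02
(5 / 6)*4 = 10 / 3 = 3.33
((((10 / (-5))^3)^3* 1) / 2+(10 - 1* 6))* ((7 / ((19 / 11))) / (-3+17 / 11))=53361 / 76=702.12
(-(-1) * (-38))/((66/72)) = -456/11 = -41.45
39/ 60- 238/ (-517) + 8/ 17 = 277897/ 175780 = 1.58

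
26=26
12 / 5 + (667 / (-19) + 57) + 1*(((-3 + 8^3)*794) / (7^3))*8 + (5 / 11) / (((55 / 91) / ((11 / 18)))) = 60975600827 / 6451830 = 9450.90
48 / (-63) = -16 / 21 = -0.76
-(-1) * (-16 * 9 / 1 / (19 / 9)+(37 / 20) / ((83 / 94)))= -1042639 / 15770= -66.12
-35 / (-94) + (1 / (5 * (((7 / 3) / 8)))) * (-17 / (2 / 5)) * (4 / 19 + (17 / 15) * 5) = -170.91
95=95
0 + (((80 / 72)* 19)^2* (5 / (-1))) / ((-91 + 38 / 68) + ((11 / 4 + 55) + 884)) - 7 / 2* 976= -16029928744 / 4689009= -3418.62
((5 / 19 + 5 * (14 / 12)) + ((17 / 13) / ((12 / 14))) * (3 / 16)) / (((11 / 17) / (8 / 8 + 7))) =2572831 / 32604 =78.91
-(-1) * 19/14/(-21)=-19/294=-0.06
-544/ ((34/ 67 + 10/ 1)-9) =-36448/ 101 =-360.87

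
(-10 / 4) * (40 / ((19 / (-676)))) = 67600 / 19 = 3557.89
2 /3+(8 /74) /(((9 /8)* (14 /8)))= 1682 /2331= 0.72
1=1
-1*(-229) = 229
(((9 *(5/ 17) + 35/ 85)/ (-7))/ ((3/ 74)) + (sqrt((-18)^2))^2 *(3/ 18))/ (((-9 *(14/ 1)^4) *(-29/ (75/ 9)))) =192875/ 5369231448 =0.00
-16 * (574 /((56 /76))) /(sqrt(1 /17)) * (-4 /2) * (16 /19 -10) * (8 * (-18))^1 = 135540797.34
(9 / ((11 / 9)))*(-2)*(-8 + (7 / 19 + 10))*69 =-503010 / 209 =-2406.75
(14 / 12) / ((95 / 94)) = 329 / 285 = 1.15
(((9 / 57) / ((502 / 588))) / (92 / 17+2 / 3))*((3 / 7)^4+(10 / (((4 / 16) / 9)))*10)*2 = 7934899158 / 36220555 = 219.07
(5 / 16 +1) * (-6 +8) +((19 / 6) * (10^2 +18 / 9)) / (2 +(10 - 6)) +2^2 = 1451 / 24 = 60.46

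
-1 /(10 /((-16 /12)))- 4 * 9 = -538 /15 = -35.87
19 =19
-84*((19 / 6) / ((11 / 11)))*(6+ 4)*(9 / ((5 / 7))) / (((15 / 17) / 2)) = -75969.60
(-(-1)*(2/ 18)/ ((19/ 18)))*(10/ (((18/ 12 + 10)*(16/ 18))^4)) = 0.00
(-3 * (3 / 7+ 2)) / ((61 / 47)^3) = -3.33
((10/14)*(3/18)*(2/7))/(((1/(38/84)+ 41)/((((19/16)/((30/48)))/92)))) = 0.00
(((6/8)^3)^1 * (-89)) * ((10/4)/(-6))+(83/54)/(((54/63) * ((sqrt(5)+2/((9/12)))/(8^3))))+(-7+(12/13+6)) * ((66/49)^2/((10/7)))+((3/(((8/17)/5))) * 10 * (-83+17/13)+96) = -72520071645869/2927957760 - 74368 * sqrt(5)/171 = -25740.61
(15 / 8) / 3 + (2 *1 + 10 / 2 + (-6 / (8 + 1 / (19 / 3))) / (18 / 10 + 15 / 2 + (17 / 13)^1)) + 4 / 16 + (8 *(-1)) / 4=1985491 / 341992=5.81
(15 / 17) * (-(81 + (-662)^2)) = -6574875 / 17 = -386757.35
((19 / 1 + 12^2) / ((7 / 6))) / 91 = 978 / 637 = 1.54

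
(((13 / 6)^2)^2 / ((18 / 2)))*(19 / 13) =41743 / 11664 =3.58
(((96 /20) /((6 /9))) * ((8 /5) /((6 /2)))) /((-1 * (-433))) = 96 /10825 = 0.01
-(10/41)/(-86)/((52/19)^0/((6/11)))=30/19393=0.00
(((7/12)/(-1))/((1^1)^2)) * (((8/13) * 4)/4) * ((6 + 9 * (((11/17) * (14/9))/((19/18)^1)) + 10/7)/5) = -14480/12597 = -1.15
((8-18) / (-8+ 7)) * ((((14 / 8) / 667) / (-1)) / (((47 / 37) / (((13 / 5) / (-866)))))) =3367 / 54296468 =0.00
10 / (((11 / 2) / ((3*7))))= 420 / 11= 38.18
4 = 4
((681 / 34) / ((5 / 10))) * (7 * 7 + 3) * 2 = 70824 / 17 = 4166.12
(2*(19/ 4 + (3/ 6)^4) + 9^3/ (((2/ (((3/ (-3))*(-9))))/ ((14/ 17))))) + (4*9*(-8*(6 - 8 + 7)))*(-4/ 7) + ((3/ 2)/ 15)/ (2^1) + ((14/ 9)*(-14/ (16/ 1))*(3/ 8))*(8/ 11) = 555081319/ 157080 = 3533.75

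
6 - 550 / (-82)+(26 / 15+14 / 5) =10603 / 615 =17.24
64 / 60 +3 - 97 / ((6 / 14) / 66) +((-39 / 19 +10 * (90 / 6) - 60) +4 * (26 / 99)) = -139616618 / 9405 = -14844.94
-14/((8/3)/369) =-7749/4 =-1937.25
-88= -88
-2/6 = -1/3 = -0.33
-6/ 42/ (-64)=1/ 448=0.00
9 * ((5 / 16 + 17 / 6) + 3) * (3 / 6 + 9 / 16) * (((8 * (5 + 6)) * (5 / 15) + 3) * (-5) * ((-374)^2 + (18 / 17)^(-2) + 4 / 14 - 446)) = -769158106777525 / 580608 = -1324745967.64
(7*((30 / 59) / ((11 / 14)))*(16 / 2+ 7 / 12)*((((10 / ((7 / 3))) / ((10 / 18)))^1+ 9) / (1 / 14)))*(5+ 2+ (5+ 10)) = 11809980 / 59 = 200169.15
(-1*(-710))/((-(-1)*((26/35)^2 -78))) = -434875/47437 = -9.17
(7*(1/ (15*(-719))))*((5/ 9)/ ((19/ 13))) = -91/ 368847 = -0.00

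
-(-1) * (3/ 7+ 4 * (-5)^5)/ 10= -87497/ 70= -1249.96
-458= -458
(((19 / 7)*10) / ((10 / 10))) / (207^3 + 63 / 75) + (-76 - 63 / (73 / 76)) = -8021796155521 / 56655488778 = -141.59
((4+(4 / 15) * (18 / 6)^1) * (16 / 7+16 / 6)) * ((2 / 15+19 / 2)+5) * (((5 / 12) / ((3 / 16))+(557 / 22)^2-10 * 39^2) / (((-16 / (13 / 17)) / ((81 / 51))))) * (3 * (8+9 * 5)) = 748513102941591 / 12239150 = 61157278.32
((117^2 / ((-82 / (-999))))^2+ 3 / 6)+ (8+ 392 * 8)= 187014152090339 / 6724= 27812931601.78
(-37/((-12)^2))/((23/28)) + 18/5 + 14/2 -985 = -4035311/4140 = -974.71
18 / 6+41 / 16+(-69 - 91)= -2471 / 16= -154.44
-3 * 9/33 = -9/11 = -0.82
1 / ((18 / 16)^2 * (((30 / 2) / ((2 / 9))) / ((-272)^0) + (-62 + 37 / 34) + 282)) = 544 / 198693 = 0.00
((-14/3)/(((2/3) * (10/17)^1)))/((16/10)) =-119/16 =-7.44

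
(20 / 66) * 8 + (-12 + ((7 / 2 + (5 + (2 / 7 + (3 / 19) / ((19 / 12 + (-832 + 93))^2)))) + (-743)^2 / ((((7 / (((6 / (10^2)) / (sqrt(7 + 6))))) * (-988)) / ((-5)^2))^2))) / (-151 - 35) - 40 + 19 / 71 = -1055038557282037835522149 / 28292132356698666648192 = -37.29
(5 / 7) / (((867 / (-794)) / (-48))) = 63520 / 2023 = 31.40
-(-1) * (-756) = -756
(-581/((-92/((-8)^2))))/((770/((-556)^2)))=205266304/1265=162265.85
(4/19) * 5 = 20/19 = 1.05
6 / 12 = 1 / 2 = 0.50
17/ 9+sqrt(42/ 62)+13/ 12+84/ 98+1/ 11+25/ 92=sqrt(651)/ 31+133633/ 31878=5.02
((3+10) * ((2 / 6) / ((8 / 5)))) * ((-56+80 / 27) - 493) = -958295 / 648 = -1478.85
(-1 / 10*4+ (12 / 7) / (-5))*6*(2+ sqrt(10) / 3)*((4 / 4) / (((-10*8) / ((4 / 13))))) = sqrt(10) / 175+ 6 / 175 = 0.05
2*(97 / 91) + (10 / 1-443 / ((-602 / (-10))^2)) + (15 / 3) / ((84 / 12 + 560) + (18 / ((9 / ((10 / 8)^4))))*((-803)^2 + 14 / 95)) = 108330063859005273 / 9020266219106597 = 12.01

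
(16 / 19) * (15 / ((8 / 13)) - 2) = 18.84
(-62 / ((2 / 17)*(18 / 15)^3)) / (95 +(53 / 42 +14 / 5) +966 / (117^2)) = -389650625 / 126655612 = -3.08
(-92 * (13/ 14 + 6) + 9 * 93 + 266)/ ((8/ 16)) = 6518/ 7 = 931.14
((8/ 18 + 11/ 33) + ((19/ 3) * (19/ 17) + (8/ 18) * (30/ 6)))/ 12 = 257/ 306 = 0.84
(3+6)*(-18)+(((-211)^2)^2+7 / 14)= 3964238559 / 2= 1982119279.50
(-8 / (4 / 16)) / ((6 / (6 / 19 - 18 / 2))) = 46.32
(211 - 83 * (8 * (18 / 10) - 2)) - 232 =-1050.20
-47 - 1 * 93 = -140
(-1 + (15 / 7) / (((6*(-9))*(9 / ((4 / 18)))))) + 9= 40819 / 5103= 8.00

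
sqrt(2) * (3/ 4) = 3 * sqrt(2)/ 4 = 1.06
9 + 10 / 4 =23 / 2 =11.50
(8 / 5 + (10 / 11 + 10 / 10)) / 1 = 193 / 55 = 3.51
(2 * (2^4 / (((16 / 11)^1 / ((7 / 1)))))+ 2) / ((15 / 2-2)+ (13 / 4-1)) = 624 / 31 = 20.13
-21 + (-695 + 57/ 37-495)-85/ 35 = -313879/ 259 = -1211.89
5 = 5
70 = 70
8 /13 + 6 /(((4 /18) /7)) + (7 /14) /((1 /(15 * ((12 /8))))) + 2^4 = 11277 /52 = 216.87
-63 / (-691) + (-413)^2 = 117863242 / 691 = 170569.09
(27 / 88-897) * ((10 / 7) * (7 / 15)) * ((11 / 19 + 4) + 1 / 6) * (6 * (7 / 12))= -99609461 / 10032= -9929.17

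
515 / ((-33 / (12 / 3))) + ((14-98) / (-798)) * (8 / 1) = -38612 / 627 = -61.58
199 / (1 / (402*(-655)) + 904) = 52398690 / 238032239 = 0.22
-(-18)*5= 90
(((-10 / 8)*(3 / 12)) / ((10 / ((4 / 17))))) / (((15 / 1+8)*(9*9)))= -1 / 253368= -0.00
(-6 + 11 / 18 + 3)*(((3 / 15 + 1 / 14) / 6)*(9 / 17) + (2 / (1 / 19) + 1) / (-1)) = 93.11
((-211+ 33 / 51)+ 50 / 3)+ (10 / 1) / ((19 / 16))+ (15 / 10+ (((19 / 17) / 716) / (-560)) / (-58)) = -4141104052997 / 22534753920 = -183.77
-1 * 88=-88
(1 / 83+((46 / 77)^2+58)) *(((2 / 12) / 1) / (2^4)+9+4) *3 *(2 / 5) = 35875979987 / 39368560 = 911.29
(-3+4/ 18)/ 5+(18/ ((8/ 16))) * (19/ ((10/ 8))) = 24599/ 45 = 546.64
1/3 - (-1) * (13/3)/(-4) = -3/4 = -0.75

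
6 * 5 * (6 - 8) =-60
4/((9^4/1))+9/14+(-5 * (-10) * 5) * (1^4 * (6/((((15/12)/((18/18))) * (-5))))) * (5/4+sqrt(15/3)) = -240 * sqrt(5) - 27497095/91854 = -836.01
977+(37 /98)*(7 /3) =41071 /42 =977.88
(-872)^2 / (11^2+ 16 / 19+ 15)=1805912 / 325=5556.65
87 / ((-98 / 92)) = -4002 / 49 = -81.67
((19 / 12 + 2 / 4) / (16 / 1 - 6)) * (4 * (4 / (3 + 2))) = 2 / 3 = 0.67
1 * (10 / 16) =0.62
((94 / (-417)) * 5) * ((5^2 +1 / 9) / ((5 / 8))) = -169952 / 3753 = -45.28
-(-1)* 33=33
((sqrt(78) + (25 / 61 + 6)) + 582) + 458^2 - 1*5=sqrt(78) + 12831192 / 61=210356.24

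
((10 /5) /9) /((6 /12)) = 4 /9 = 0.44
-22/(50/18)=-198/25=-7.92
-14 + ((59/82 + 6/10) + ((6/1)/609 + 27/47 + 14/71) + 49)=10304380791/277738510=37.10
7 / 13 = 0.54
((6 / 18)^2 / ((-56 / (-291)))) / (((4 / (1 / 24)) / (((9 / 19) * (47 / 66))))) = 4559 / 2247168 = 0.00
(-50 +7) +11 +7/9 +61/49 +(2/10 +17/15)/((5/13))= -58456/2205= -26.51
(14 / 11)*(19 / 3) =266 / 33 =8.06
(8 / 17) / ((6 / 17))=4 / 3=1.33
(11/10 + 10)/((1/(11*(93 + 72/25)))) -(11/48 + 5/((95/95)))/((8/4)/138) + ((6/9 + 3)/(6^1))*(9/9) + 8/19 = 3880731341/342000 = 11347.17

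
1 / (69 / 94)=94 / 69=1.36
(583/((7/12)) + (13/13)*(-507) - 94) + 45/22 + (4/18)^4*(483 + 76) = 406013929/1010394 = 401.84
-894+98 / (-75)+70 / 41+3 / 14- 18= -39235127 / 43050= -911.39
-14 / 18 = -7 / 9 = -0.78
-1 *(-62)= 62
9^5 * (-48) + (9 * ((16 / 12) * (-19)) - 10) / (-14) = -2834335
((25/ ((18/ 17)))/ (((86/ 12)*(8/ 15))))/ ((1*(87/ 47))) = 99875/ 29928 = 3.34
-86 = -86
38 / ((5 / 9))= 342 / 5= 68.40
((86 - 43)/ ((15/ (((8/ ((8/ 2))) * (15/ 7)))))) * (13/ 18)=559/ 63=8.87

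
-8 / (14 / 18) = -72 / 7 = -10.29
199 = 199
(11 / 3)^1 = 11 / 3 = 3.67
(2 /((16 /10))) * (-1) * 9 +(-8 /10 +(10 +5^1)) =59 /20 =2.95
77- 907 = -830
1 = 1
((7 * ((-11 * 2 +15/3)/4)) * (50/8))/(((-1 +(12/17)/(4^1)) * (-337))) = -7225/10784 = -0.67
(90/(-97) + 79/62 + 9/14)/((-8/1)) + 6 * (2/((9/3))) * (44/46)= 7169795/1936508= 3.70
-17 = -17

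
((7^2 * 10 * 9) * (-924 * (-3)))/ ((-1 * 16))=-1528065/ 2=-764032.50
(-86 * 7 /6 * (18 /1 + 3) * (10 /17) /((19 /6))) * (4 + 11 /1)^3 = -426667500 /323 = -1320952.01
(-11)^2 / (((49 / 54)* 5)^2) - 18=-727614 / 60025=-12.12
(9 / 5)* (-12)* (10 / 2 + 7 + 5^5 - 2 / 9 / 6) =-338792 / 5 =-67758.40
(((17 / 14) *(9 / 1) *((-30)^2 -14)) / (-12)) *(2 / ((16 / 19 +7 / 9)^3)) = -112969767123 / 297555062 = -379.66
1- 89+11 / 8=-693 / 8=-86.62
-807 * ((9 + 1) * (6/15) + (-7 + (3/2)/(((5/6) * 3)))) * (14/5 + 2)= 232416/25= 9296.64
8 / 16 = 0.50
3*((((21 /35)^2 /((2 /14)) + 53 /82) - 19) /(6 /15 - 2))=97377 /3280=29.69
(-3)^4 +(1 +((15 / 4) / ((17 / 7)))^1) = 5681 / 68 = 83.54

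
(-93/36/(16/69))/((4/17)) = -12121/256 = -47.35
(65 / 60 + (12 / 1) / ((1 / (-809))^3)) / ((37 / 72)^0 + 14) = -76244418563 / 180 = -423580103.13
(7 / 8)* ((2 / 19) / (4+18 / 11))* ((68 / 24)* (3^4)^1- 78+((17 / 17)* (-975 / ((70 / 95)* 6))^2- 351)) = 21985073 / 27776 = 791.51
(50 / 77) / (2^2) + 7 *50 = 53925 / 154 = 350.16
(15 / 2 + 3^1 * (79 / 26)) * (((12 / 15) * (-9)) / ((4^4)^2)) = -243 / 133120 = -0.00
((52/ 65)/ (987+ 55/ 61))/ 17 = 122/ 2561135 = 0.00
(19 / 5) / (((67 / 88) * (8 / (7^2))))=10241 / 335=30.57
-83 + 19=-64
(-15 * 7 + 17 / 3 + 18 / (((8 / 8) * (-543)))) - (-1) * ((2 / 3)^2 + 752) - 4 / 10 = 5316062 / 8145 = 652.68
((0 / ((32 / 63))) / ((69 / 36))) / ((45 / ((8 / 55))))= 0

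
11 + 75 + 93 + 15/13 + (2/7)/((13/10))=180.37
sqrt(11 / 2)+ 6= sqrt(22) / 2+ 6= 8.35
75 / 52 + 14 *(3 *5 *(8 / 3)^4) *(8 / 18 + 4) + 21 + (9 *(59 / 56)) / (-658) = 5496441121943 / 116402832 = 47219.14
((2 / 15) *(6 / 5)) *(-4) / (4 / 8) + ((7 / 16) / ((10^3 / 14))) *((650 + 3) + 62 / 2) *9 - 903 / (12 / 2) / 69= 4725719 / 138000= 34.24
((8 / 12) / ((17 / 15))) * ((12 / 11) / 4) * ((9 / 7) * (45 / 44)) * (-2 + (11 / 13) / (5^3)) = -787077 / 1871870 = -0.42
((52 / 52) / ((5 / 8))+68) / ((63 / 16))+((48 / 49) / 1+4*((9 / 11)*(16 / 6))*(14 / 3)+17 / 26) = 12620357 / 210210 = 60.04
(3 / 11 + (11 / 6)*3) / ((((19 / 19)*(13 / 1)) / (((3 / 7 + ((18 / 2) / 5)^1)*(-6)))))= -2286 / 385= -5.94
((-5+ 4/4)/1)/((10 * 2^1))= -1/5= -0.20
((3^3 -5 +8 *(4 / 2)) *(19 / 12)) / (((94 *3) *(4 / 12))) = 361 / 564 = 0.64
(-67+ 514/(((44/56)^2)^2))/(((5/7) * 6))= 43784713/146410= 299.06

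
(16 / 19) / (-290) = -8 / 2755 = -0.00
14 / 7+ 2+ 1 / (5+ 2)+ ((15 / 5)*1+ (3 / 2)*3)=163 / 14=11.64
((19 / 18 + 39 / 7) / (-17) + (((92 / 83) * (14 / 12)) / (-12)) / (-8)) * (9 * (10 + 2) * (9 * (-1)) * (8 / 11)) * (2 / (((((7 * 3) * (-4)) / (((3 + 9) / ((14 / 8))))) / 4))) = -924965568 / 5323703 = -173.74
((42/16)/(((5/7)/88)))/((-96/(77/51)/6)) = -41503/1360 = -30.52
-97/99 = -0.98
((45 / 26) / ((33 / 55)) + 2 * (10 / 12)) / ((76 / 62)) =11005 / 2964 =3.71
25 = 25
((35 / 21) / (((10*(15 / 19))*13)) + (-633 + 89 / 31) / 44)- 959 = -194159723 / 199485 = -973.30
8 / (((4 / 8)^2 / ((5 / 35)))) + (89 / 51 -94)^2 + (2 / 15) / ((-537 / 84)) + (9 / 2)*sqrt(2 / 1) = 9*sqrt(2) / 2 + 138762614401 / 16295265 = 8521.88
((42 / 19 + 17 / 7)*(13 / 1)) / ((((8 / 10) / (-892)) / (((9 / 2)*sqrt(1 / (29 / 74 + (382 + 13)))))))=-26830245*sqrt(240574) / 864766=-15217.75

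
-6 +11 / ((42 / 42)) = 5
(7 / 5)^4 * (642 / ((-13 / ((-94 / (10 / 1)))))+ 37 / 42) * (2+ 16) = 1306534677 / 40625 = 32160.85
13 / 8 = 1.62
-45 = -45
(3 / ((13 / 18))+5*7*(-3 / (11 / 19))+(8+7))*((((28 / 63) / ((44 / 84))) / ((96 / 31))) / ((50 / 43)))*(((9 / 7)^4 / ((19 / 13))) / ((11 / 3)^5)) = -1369358178849 / 12699789340700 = -0.11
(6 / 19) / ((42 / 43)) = 43 / 133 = 0.32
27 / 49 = 0.55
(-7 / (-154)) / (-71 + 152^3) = 1 / 77258214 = 0.00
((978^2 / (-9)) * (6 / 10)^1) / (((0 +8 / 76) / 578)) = -1750684548 / 5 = -350136909.60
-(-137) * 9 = 1233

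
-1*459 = -459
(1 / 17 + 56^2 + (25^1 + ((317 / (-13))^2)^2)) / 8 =173201476075 / 3884296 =44590.18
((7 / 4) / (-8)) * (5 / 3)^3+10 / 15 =-299 / 864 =-0.35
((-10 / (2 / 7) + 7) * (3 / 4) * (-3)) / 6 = 21 / 2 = 10.50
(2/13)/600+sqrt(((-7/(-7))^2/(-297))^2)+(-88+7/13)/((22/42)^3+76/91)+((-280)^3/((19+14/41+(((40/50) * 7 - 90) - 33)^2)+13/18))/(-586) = -294127408883705853141571/3395197206540429533100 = -86.63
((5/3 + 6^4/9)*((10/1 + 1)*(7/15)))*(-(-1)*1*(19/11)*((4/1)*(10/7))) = 66424/9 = 7380.44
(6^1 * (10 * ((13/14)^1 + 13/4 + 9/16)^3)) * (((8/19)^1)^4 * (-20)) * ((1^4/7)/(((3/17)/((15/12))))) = -1272630973500/312900721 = -4067.20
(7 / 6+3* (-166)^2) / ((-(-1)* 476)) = 496015 / 2856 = 173.67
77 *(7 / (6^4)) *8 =539 / 162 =3.33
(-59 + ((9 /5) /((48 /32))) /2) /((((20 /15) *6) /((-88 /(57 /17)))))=54604 /285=191.59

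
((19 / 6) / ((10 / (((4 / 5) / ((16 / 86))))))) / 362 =817 / 217200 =0.00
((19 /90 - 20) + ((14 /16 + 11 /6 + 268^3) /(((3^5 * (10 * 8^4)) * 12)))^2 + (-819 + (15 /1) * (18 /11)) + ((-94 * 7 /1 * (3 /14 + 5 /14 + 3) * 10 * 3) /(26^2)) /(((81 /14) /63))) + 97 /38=-565165680227250074366100871 /290235418152514722201600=-1947.27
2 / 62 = 1 / 31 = 0.03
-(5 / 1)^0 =-1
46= 46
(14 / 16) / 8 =7 / 64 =0.11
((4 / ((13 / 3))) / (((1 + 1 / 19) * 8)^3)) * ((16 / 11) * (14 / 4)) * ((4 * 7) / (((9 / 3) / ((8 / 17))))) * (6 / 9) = 336091 / 14586000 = 0.02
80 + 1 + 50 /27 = 2237 /27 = 82.85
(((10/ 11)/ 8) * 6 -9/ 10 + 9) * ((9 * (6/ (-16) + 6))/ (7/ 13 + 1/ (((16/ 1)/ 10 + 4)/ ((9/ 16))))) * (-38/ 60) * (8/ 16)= -45095778/ 204655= -220.35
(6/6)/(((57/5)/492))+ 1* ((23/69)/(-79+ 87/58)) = 381262/8835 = 43.15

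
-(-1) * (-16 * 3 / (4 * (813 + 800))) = -12 / 1613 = -0.01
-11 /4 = -2.75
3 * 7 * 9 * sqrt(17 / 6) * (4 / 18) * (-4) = -28 * sqrt(102) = -282.79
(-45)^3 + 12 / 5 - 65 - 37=-456123 / 5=-91224.60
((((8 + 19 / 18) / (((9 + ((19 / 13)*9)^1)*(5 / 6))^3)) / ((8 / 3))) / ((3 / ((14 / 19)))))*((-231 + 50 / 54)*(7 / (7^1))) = -3893024681 / 127650816000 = -0.03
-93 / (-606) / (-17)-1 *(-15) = 51479 / 3434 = 14.99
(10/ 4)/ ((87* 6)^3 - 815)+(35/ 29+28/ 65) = 878164042367/ 536229090410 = 1.64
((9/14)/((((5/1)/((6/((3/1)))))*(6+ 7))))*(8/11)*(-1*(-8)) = 0.12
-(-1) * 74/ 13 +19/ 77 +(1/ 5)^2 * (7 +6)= 161638/ 25025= 6.46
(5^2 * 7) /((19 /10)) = 1750 /19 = 92.11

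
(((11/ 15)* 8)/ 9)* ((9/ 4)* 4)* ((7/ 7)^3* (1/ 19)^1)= 88/ 285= 0.31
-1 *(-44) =44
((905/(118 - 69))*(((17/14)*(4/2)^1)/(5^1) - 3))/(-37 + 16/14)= 15928/12299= 1.30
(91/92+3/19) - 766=-1336963/1748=-764.85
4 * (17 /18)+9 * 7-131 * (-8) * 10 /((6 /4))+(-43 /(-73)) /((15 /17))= 23172758 /3285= 7054.11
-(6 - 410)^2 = -163216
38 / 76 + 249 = 499 / 2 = 249.50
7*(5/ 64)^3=875/ 262144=0.00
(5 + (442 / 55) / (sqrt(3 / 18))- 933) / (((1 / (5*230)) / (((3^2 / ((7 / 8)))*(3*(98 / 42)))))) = -76838400 + 7319520*sqrt(6) / 11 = -75208482.80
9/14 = 0.64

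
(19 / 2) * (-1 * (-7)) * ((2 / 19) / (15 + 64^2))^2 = 14 / 321106099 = 0.00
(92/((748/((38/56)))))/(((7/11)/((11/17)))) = 4807/56644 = 0.08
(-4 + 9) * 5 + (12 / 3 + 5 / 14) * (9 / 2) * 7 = 649 / 4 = 162.25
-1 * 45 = -45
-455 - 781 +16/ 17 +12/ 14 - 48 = -152582/ 119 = -1282.20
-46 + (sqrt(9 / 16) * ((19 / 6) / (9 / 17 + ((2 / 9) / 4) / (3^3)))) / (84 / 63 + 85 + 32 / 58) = -6100420153 / 132766276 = -45.95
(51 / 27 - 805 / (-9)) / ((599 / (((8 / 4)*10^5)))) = 54800000 / 1797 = 30495.27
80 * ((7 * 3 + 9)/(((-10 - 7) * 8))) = -300/17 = -17.65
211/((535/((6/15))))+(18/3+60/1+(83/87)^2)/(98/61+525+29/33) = 2039561844343/7166303717700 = 0.28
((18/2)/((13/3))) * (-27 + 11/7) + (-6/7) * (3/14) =-33759/637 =-53.00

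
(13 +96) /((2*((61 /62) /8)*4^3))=6.92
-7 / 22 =-0.32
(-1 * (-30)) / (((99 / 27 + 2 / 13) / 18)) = 141.34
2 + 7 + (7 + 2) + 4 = 22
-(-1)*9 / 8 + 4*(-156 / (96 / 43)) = -2227 / 8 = -278.38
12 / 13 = 0.92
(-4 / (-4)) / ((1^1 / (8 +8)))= 16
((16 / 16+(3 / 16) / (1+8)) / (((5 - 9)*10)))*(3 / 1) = -49 / 640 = -0.08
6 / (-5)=-6 / 5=-1.20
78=78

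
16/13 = 1.23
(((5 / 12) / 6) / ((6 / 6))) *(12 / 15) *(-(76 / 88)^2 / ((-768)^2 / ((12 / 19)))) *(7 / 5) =-133 / 2141061120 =-0.00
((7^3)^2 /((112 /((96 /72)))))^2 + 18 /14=1977328039 /1008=1961634.96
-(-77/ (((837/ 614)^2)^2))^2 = -119764586526489068517869824/ 240881620373260846385121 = -497.19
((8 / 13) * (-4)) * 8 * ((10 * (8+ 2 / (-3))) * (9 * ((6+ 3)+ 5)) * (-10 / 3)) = 7884800 / 13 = 606523.08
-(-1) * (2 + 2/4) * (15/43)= 75/86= 0.87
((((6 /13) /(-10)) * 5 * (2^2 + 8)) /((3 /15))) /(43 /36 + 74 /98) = -7.10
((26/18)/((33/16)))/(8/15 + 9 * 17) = 1040/227997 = 0.00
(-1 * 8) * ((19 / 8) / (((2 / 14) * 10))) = -133 / 10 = -13.30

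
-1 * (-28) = 28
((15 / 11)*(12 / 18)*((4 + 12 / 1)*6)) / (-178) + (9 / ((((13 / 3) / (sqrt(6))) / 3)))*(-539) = -43659*sqrt(6) / 13 -480 / 979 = -8226.82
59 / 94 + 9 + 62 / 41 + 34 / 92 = 510109 / 44321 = 11.51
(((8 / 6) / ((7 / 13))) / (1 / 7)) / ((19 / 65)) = 3380 / 57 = 59.30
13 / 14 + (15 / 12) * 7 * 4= 503 / 14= 35.93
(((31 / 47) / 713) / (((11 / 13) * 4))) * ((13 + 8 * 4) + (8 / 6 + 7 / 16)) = 29185 / 2283072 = 0.01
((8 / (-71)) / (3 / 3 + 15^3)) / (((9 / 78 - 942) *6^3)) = 13 / 79243857144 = 0.00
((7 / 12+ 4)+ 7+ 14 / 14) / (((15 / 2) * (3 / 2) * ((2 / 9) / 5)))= 151 / 6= 25.17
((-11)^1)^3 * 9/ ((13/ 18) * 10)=-107811/ 65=-1658.63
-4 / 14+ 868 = 6074 / 7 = 867.71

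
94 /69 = 1.36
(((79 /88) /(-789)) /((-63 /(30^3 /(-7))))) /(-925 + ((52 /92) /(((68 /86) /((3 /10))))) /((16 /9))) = 1235560000 /16404248613599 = 0.00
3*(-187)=-561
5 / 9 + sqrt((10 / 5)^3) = 5 / 9 + 2 * sqrt(2) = 3.38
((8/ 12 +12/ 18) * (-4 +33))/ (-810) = -58/ 1215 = -0.05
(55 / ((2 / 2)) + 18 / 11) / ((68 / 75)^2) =3504375 / 50864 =68.90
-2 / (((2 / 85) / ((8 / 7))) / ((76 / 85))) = -608 / 7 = -86.86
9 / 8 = 1.12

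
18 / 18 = 1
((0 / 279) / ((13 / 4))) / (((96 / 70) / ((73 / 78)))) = 0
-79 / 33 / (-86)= 0.03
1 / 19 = 0.05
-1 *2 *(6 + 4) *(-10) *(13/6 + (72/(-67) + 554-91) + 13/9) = 56143700/603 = 93107.30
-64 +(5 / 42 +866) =802.12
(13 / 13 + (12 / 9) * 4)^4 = 130321 / 81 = 1608.90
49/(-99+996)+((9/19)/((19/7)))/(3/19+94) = 1722070/30489927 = 0.06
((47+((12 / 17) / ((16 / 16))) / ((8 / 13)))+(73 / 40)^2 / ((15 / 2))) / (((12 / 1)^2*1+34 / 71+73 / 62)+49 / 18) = 65452851579 / 199867640000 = 0.33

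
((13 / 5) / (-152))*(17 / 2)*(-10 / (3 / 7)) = 1547 / 456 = 3.39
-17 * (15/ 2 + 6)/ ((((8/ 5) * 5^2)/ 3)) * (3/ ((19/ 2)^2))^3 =-148716/ 235229405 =-0.00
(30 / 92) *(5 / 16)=75 / 736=0.10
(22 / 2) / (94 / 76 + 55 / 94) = 6.04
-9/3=-3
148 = 148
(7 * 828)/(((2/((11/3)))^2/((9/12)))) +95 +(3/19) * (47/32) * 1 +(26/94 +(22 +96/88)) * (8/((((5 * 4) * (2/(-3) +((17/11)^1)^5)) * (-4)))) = 8273211911987003/562585570720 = 14705.70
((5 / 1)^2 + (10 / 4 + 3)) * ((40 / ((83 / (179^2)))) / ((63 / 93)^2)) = 37565509220 / 36603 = 1026295.91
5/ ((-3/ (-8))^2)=320/ 9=35.56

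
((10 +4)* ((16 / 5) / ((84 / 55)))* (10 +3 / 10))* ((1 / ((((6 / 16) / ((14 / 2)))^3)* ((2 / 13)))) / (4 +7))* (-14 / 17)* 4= -26336780288 / 6885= -3825240.42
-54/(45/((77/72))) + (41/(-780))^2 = -779099/608400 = -1.28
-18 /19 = -0.95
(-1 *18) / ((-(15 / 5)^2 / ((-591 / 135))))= -394 / 45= -8.76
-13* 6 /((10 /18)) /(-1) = 702 /5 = 140.40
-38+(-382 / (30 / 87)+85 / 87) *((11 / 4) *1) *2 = -2664604 / 435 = -6125.53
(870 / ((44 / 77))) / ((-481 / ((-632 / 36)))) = 80185 / 1443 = 55.57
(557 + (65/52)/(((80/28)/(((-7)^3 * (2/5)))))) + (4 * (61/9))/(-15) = 534781/1080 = 495.17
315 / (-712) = -315 / 712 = -0.44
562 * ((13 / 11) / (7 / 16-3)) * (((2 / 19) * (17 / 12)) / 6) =-496808 / 77121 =-6.44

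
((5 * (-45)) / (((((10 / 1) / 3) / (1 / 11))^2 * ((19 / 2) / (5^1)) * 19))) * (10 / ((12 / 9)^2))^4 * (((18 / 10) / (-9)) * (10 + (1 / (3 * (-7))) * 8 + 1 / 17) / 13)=382526803125 / 553570361344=0.69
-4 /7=-0.57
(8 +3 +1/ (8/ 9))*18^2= 7857/ 2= 3928.50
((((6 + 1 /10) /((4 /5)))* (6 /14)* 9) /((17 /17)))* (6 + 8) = 411.75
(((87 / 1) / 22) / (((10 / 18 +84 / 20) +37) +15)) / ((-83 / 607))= -2376405 / 4663604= -0.51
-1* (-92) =92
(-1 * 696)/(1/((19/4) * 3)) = -9918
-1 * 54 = -54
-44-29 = -73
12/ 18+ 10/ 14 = 29/ 21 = 1.38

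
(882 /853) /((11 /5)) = 4410 /9383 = 0.47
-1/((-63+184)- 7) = -1/114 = -0.01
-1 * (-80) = 80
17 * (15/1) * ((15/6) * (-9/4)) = -11475/8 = -1434.38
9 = 9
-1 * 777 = -777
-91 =-91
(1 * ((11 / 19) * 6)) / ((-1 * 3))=-22 / 19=-1.16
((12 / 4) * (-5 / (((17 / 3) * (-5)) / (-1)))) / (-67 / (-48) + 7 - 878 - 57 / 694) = 149904 / 246253415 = 0.00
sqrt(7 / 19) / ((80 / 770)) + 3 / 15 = 1 / 5 + 77 * sqrt(133) / 152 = 6.04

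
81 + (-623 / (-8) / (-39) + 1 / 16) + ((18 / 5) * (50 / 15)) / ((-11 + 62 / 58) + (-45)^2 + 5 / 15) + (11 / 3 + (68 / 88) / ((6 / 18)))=2326554059 / 27353040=85.06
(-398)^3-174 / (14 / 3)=-441313805 / 7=-63044829.29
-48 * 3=-144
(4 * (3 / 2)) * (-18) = -108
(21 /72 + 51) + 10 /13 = 52.06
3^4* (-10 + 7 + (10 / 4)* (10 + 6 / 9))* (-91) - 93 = -174540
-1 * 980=-980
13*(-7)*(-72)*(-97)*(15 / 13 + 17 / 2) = -6135444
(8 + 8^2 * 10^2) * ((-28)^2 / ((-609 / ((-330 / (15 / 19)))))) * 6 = 599993856 / 29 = 20689443.31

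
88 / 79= 1.11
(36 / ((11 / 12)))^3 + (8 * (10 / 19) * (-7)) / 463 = 60572.11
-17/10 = -1.70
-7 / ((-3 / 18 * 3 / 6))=84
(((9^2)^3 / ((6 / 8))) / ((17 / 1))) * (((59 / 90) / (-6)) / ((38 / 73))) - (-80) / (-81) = -2289174787 / 261630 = -8749.66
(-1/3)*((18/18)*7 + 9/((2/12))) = -61/3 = -20.33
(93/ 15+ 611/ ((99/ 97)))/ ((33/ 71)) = 21257684/ 16335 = 1301.36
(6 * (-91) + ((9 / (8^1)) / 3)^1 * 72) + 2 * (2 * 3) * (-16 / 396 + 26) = -6847 / 33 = -207.48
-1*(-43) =43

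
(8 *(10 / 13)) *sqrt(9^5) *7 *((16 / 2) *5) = 5443200 / 13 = 418707.69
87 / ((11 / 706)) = 61422 / 11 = 5583.82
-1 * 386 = -386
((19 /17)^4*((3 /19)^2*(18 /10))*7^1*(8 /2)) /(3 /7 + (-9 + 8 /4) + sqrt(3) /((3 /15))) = 263636856 /651046195 + 40118652*sqrt(3) /130209239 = 0.94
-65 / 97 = -0.67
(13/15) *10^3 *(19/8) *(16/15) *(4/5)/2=7904/9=878.22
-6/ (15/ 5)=-2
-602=-602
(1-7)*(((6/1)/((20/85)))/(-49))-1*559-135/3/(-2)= -52271/98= -533.38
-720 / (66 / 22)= -240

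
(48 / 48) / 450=1 / 450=0.00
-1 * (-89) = 89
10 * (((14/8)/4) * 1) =35/8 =4.38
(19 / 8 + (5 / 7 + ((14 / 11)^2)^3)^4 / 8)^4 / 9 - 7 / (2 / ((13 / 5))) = 940860508705879707533454074446435732862997803645558782070561862317772461534861547882737822211173717938429143891864272333453 / 225215829403079165718460245661032793849274033138813087268845230965974597103808216619725834780847746158075362152243920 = 4177594.94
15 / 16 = 0.94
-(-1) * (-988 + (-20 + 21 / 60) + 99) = -18173 / 20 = -908.65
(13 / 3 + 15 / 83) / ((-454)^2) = 281 / 12830721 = 0.00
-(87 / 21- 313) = 2162 / 7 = 308.86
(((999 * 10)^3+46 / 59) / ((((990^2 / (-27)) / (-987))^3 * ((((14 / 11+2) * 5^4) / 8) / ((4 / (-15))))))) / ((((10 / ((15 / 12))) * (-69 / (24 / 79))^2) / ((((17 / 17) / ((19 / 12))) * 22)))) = -16758153231565800546352 / 23812158517087939453125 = -0.70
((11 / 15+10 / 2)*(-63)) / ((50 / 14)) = -12642 / 125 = -101.14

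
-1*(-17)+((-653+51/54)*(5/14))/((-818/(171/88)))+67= 15492853/183232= 84.55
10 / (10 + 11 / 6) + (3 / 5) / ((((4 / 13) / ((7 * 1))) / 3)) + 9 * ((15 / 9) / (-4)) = 38.05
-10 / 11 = -0.91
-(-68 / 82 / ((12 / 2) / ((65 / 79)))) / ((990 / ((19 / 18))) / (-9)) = -4199 / 3847932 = -0.00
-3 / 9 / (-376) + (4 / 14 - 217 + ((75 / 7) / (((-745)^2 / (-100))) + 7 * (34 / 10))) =-169089414421 / 876495480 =-192.92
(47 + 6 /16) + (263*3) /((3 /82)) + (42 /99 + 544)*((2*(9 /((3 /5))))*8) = 152275.19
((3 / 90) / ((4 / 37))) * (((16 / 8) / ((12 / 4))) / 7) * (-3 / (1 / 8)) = -74 / 105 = -0.70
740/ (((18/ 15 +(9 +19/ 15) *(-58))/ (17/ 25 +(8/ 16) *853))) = -2370849/ 4457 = -531.94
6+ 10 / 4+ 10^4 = 20017 / 2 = 10008.50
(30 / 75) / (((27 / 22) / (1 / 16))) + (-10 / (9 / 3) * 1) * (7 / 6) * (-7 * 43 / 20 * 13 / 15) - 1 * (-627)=60997 / 90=677.74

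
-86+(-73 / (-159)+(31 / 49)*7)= -90278 / 1113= -81.11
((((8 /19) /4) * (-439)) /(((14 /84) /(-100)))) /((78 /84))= 7375200 /247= 29859.11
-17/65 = -0.26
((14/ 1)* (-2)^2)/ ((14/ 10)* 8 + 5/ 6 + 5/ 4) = 3360/ 797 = 4.22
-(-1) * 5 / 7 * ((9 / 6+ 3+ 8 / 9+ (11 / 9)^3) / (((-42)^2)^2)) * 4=52595 / 7939492344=0.00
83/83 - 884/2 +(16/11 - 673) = -1112.55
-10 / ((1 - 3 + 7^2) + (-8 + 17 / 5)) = -25 / 106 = -0.24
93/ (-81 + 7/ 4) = -372/ 317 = -1.17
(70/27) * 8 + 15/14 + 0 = 8245/378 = 21.81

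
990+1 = 991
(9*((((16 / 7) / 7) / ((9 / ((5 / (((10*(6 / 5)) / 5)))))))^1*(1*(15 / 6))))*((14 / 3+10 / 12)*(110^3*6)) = 3660250000 / 49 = 74698979.59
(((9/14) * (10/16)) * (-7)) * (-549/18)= 85.78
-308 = -308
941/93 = 10.12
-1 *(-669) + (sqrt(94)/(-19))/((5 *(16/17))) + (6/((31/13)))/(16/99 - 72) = 668.86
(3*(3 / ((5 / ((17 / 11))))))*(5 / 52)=153 / 572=0.27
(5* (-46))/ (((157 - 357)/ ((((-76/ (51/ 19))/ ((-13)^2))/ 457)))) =-8303/ 19694415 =-0.00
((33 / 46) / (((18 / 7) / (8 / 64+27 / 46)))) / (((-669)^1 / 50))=-252175 / 16987248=-0.01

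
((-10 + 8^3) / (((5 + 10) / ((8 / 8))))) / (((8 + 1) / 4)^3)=32128 / 10935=2.94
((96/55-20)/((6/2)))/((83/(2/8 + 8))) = -251/415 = -0.60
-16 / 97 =-0.16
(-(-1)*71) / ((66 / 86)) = 3053 / 33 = 92.52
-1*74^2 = -5476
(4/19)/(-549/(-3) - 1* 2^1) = 4/3439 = 0.00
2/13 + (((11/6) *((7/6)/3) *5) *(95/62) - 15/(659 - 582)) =36337039/6702696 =5.42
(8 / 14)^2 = 16 / 49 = 0.33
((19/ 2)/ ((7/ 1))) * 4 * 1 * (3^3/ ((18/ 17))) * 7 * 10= 9690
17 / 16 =1.06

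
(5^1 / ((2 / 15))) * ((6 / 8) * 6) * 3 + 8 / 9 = 507.14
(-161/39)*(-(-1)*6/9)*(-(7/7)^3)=322/117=2.75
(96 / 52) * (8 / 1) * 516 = 7620.92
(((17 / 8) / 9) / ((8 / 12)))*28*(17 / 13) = 2023 / 156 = 12.97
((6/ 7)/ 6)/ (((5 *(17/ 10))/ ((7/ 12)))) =1/ 102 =0.01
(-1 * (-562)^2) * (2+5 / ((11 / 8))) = -19582328 / 11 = -1780211.64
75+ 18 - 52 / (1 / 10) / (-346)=16349 / 173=94.50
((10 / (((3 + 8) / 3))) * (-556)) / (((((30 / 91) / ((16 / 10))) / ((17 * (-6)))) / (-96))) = -3963488256 / 55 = -72063422.84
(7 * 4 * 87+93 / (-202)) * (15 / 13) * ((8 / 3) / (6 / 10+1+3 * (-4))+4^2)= 44243.23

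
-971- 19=-990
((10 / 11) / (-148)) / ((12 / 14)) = -35 / 4884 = -0.01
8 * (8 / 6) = 32 / 3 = 10.67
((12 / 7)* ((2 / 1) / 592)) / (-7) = -3 / 3626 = -0.00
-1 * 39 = -39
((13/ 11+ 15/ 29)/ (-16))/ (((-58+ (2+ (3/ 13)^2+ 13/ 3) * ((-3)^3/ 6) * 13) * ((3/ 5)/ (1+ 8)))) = 0.00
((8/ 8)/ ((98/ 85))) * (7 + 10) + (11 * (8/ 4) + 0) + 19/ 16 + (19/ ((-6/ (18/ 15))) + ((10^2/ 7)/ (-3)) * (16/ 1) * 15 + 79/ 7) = -1097.44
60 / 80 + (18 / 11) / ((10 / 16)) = 741 / 220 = 3.37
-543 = -543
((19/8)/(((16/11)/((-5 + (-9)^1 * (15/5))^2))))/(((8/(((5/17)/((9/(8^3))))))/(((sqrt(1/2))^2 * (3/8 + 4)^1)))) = 1170400/153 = 7649.67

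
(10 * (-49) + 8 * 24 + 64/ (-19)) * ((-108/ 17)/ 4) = 478.64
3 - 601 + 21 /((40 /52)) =-5707 /10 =-570.70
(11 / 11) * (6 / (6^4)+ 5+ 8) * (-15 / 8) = -24.38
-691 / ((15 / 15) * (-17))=691 / 17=40.65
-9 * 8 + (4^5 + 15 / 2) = 1919 / 2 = 959.50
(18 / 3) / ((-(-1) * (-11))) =-0.55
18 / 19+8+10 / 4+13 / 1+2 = 1005 / 38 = 26.45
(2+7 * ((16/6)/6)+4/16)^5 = 267785184193/60466176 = 4428.68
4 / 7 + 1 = 11 / 7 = 1.57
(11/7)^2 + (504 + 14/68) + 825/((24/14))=3291767/3332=987.93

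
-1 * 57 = -57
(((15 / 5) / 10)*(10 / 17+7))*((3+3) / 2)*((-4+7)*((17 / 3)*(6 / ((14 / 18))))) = 31347 / 35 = 895.63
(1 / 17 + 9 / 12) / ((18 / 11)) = 605 / 1224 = 0.49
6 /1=6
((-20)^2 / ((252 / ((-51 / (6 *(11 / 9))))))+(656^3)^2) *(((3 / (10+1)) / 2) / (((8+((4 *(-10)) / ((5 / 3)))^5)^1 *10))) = -9204602122920786693 / 67443357520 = -136479001.96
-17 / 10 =-1.70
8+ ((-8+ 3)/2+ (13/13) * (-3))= 5/2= 2.50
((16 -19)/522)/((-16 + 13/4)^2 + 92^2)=-8/12008175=-0.00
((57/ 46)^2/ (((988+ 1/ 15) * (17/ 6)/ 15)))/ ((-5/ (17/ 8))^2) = 1491291/ 1003559552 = 0.00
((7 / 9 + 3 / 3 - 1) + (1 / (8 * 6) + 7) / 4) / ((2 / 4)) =1459 / 288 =5.07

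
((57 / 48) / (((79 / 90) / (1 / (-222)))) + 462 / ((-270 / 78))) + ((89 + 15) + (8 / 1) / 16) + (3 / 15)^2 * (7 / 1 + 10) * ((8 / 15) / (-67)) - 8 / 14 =-243054992111 / 8225322000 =-29.55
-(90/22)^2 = -2025/121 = -16.74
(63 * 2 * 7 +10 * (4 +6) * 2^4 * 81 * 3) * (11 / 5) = 4286502 / 5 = 857300.40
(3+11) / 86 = 7 / 43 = 0.16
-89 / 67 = -1.33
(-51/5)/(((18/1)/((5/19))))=-17/114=-0.15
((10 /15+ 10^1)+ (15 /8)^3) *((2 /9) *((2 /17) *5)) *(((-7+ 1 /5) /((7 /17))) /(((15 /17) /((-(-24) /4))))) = -1094443 /4320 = -253.34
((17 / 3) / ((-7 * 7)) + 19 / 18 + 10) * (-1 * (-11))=106139 / 882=120.34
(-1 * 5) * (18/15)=-6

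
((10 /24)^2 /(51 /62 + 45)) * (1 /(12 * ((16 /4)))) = 775 /9818496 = 0.00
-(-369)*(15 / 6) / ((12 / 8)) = 615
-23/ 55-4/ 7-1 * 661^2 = -168214966/ 385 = -436921.99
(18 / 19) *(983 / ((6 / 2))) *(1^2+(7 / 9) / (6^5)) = 68801153 / 221616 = 310.45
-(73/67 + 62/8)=-2369/268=-8.84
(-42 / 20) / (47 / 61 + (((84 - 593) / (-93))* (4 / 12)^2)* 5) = -1072197 / 1945840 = -0.55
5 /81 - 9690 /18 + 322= -17518 /81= -216.27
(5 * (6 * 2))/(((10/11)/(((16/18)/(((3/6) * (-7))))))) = -352/21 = -16.76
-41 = -41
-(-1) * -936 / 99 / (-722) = 52 / 3971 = 0.01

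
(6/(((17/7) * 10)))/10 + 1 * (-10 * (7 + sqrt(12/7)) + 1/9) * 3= -534587/2550 - 60 * sqrt(21)/7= -248.92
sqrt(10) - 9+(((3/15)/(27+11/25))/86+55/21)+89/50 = -20357459/4424700+sqrt(10) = -1.44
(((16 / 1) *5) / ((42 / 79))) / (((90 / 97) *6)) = 15326 / 567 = 27.03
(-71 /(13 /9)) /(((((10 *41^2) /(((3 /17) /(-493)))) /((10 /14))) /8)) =7668 /1282049951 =0.00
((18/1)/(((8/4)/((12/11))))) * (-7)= -756/11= -68.73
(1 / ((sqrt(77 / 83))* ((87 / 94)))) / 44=47* sqrt(6391) / 147378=0.03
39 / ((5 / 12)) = 468 / 5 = 93.60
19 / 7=2.71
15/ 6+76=78.50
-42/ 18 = -7/ 3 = -2.33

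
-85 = -85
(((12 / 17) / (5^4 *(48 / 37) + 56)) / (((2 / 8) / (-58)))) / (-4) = 3219 / 68153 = 0.05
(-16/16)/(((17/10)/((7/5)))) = -14/17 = -0.82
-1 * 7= -7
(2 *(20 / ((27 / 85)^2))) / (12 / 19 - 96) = -1372750 / 330237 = -4.16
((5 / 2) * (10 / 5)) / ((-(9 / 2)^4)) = -80 / 6561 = -0.01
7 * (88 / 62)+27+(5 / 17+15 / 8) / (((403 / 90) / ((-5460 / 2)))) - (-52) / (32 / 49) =-1205.90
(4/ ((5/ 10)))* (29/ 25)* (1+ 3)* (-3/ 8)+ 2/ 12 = -2063/ 150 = -13.75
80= 80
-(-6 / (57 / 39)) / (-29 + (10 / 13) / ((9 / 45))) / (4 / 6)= -507 / 2071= -0.24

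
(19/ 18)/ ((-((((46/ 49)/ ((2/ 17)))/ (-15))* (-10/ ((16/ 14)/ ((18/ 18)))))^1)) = -266/ 1173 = -0.23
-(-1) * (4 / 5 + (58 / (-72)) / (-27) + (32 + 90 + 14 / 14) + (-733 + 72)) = -2610647 / 4860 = -537.17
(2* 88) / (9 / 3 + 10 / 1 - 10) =58.67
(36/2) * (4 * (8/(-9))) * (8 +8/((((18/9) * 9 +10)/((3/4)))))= -3680/7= -525.71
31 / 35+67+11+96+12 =186.89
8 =8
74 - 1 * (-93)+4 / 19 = 3177 / 19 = 167.21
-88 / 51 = -1.73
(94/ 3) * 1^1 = 94/ 3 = 31.33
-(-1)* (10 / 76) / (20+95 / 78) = 39 / 6289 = 0.01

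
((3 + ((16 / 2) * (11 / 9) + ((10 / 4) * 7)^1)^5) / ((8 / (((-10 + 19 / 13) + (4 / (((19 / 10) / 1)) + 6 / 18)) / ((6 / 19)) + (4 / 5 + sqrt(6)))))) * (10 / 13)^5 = -24149393524661168750 / 2565164201769 + 89177967225484375 * sqrt(6) / 175395842856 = -8168951.12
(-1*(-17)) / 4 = 17 / 4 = 4.25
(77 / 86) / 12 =77 / 1032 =0.07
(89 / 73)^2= 7921 / 5329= 1.49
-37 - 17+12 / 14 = -372 / 7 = -53.14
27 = 27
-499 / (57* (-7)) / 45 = 499 / 17955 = 0.03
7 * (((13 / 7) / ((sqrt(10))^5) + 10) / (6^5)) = 13 * sqrt(10) / 7776000 + 35 / 3888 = 0.01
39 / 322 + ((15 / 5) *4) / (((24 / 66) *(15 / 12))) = 42699 / 1610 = 26.52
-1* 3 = -3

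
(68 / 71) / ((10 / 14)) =476 / 355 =1.34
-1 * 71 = -71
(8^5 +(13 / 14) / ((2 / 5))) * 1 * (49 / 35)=917569 / 20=45878.45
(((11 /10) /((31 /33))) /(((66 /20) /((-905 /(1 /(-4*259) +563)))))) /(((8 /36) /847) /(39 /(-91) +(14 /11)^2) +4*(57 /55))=-2575534603950 /18719347184053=-0.14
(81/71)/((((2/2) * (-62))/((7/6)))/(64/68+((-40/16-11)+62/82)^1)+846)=3109617/2318226538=0.00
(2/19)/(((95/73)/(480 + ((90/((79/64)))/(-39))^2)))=14890724544/380757169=39.11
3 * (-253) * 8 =-6072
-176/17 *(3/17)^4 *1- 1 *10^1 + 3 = -9953255/1419857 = -7.01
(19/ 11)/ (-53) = -0.03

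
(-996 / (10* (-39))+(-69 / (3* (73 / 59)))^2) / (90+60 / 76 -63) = 69424157 / 5542160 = 12.53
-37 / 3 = -12.33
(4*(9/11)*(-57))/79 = -2052/869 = -2.36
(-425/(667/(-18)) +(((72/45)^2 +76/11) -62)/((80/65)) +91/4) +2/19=-232993577/27880600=-8.36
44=44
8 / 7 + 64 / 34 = 360 / 119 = 3.03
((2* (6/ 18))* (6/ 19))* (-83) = -332/ 19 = -17.47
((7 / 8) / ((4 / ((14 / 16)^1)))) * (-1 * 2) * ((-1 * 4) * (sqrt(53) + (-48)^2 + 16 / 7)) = 49 * sqrt(53) / 32 + 7063 / 2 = 3542.65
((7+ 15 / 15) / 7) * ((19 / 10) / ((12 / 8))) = 152 / 105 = 1.45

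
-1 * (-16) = 16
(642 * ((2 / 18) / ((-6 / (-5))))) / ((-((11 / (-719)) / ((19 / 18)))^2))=-99843262735 / 352836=-282973.57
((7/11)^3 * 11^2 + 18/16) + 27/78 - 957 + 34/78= -3170863/3432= -923.91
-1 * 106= -106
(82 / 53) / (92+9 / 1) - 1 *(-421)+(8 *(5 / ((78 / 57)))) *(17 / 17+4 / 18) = 286057855 / 626301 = 456.74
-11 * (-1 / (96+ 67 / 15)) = 15 / 137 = 0.11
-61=-61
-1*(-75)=75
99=99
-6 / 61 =-0.10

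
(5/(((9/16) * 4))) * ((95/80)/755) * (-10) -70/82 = -99025/111438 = -0.89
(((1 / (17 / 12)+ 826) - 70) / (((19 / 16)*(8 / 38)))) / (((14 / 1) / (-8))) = -205824 / 119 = -1729.61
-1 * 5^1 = -5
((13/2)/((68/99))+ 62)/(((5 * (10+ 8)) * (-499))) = -9719/6107760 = -0.00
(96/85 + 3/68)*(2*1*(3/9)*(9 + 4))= 1729/170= 10.17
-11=-11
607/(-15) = -607/15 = -40.47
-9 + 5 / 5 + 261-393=-140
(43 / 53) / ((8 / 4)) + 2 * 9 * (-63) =-1133.59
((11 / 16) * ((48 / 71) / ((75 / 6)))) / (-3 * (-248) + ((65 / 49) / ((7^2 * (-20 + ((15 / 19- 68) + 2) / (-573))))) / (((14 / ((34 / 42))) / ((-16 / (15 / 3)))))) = 0.00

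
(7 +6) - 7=6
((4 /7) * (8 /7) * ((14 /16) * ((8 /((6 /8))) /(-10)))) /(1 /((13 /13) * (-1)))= 64 /105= 0.61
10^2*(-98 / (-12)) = 2450 / 3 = 816.67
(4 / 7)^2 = 16 / 49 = 0.33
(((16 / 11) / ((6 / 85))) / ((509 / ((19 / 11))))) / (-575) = -2584 / 21248205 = -0.00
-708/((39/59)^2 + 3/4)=-3286064/5509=-596.49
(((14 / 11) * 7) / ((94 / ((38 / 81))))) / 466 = 931 / 9757341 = 0.00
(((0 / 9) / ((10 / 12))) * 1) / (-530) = 0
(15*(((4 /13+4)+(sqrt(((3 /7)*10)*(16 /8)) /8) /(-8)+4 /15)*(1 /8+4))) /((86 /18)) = 66231 /1118 - 4455*sqrt(105) /77056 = 58.65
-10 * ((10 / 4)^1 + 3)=-55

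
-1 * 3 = -3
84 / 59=1.42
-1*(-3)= 3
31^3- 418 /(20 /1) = 297701 /10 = 29770.10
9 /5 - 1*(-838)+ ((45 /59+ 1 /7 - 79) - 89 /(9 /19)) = 10664383 /18585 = 573.82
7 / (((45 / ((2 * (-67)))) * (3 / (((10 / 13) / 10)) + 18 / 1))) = -0.37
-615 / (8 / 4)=-615 / 2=-307.50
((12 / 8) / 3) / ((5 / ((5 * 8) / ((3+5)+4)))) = 1 / 3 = 0.33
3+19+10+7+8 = 47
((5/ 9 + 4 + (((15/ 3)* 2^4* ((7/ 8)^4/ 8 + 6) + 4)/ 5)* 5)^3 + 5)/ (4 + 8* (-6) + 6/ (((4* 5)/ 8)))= -3784152003286023785705/ 1302508962054144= -2905279.05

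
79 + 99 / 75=2008 / 25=80.32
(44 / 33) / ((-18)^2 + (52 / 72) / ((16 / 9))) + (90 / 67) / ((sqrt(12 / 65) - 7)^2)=0.04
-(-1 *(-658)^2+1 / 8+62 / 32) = 432961.94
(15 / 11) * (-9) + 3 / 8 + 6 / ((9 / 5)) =-2261 / 264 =-8.56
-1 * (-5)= 5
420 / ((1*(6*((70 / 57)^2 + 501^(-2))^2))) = 574729311959062470 / 18674988333044521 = 30.78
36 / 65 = 0.55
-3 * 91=-273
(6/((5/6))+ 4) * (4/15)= 224/75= 2.99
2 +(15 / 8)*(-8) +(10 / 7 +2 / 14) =-80 / 7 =-11.43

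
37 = 37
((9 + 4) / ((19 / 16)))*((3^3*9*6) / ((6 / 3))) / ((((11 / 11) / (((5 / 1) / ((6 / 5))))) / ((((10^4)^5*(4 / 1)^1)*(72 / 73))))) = 18195840000000000000000000000 / 1387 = 13118846431146359048305700.00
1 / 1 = 1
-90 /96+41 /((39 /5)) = 2695 /624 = 4.32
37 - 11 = 26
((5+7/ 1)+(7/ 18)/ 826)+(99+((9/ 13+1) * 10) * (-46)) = -18429935/ 27612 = -667.46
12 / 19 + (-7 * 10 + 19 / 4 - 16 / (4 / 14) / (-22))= -51893 / 836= -62.07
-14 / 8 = -7 / 4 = -1.75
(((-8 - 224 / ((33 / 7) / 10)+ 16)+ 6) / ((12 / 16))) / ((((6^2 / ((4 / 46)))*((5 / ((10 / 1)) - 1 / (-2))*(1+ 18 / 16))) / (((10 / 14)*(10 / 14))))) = -869600 / 2438667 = -0.36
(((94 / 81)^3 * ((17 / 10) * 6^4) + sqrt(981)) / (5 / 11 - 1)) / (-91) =11 * sqrt(109) / 182 + 621276832 / 8955765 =70.00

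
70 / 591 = 0.12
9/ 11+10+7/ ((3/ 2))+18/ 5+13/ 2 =8443/ 330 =25.58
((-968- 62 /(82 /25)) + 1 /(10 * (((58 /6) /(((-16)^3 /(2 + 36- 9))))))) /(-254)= 170398819 /43790870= 3.89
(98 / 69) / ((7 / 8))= 112 / 69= 1.62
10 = 10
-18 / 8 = -9 / 4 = -2.25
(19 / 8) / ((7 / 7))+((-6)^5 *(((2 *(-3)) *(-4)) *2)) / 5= -2985889 / 40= -74647.22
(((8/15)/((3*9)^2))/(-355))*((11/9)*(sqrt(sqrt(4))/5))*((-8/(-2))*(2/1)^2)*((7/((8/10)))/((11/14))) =-3136*sqrt(2)/34937325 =-0.00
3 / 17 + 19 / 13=362 / 221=1.64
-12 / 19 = -0.63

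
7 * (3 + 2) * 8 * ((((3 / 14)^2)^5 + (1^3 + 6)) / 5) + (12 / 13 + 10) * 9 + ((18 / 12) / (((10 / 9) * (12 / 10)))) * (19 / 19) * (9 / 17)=560377317475733 / 1141522834816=490.90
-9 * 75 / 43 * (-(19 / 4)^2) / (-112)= -243675 / 77056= -3.16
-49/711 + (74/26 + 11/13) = 33491/9243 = 3.62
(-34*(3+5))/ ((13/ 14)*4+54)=-476/ 101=-4.71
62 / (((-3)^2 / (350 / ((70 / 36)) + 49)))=14198 / 9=1577.56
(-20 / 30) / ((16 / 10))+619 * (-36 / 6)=-44573 / 12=-3714.42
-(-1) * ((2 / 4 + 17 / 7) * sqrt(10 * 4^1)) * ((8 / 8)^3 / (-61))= -41 * sqrt(10) / 427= -0.30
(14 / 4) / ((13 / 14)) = 49 / 13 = 3.77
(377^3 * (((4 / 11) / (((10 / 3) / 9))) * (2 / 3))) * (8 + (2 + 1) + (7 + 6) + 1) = 9644873940 / 11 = 876806721.82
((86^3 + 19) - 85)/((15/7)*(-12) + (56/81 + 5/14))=-721212660/27971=-25784.30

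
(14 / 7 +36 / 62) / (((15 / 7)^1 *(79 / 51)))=1904 / 2449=0.78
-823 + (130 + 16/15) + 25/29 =-300616/435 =-691.07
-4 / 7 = -0.57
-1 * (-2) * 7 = 14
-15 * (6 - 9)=45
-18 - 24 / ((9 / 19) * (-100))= -1312 / 75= -17.49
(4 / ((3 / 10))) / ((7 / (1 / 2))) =20 / 21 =0.95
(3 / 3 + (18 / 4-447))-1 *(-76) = -731 / 2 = -365.50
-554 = -554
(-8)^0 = 1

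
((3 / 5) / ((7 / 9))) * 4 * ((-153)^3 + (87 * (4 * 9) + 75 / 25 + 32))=-11041950.86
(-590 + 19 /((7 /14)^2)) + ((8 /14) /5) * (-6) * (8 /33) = -197954 /385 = -514.17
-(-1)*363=363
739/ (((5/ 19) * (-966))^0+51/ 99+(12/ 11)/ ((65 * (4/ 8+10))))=487.23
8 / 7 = 1.14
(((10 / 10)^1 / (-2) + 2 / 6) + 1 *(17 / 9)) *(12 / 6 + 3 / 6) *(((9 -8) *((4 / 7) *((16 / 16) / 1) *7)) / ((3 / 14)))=2170 / 27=80.37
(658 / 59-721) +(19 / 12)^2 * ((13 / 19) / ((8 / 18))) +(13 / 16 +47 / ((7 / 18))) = -15444705 / 26432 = -584.32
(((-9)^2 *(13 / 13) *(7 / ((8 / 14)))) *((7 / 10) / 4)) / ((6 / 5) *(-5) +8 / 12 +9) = 83349 / 1760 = 47.36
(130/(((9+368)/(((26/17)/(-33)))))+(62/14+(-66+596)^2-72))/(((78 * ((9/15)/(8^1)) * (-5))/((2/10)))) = -127928150572/66621555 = -1920.22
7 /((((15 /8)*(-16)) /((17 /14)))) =-17 /60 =-0.28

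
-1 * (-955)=955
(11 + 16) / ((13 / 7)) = 189 / 13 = 14.54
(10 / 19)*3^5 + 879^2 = 14682609 / 19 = 772768.89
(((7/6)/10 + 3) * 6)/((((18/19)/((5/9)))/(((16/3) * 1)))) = 14212/243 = 58.49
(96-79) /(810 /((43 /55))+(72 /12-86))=731 /41110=0.02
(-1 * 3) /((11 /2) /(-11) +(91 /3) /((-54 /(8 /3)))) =1458 /971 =1.50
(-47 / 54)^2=0.76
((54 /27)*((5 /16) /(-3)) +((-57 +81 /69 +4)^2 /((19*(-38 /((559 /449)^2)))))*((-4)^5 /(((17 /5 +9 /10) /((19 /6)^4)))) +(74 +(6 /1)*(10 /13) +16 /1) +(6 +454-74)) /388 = 124482000833796661 /348576767199648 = 357.12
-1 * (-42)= 42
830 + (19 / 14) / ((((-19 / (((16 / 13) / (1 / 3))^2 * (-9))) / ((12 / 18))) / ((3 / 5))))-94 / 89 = 438230544 / 526435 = 832.45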